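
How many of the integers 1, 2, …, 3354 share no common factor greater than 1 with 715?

2252

715 = 5·11·13. Inclusion–exclusion on these primes:
3354 − ⌊3354/5⌋ − ⌊3354/11⌋ − ⌊3354/13⌋ + ⌊3354/55⌋ + ⌊3354/65⌋ + ⌊3354/143⌋ − ⌊3354/715⌋ = 2252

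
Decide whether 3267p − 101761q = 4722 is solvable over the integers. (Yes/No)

No

By Bézout, 3267p − 101761q = 4722 has integer solutions iff gcd(3267, 101761) | 4722.
Euclid: 101761 = 31·3267 + 484; 3267 = 6·484 + 363; 484 = 1·363 + 121; 363 = 3·121 + 0. gcd = 121; 4722 mod 121 = 3. No.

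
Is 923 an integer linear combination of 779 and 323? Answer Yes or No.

No

By Bézout, 779x + 323y = 923 has integer solutions iff gcd(779, 323) | 923.
Euclid: 779 = 2·323 + 133; 323 = 2·133 + 57; 133 = 2·57 + 19; 57 = 3·19 + 0. gcd = 19; 923 mod 19 = 11. No.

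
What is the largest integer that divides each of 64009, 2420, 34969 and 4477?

121

gcd(64009, 2420): 64009 = 26·2420 + 1089; 2420 = 2·1089 + 242; 1089 = 4·242 + 121; 242 = 2·121 + 0 → 121
gcd(121, 34969): 34969 = 289·121 + 0 → 121
gcd(121, 4477): 4477 = 37·121 + 0 → 121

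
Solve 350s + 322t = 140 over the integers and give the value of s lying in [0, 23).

gcd(350, 322) = 14 (Euclid: 350 = 1·322 + 28; 322 = 11·28 + 14; 28 = 2·14 + 0), and 14 | 140.
Extended Euclid: 350·(-11) + 322·(12) = 14. Scale by 10: s₀ = -110.
General solution s = s₀ + 23k; reducing mod 23 gives s = 5 (and t = -5).

5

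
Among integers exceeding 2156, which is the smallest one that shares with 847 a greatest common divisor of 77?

Multiples of 77 above 2156: 77·29, 77·30, … . Need the cofactor coprime to 847/77 = 11.
Checking s = 29, 30, … the first with gcd(s, 11) = 1 is s = 29, giving 2233.

2233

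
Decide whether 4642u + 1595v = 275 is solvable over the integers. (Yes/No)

By Bézout, 4642u + 1595v = 275 has integer solutions iff gcd(4642, 1595) | 275.
Euclid: 4642 = 2·1595 + 1452; 1595 = 1·1452 + 143; 1452 = 10·143 + 22; 143 = 6·22 + 11; 22 = 2·11 + 0. gcd = 11; 275 mod 11 = 0. Yes.

Yes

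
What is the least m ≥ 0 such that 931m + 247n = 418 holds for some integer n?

Euclid: 931 = 3·247 + 190; 247 = 1·190 + 57; 190 = 3·57 + 19; 57 = 3·19 + 0 → gcd = 19; 418 = 19·22.
Back-substitution yields 931·(4) + 247·(-15) = 19, so one solution is m = 4·22 = 88, n = -15·22 = -330.
Solutions in m differ by 247/19 = 13; the one in [0, 13) is 88 mod 13 = 10.

10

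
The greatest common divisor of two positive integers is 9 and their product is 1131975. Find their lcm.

125775

gcd·lcm = product, so lcm = 1131975/9 = 125775.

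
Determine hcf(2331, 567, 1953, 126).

2331 = 3² · 7 · 37; 567 = 3⁴ · 7; 1953 = 3² · 7 · 31; 126 = 2 · 3² · 7
gcd takes min exponent of each prime: 3² · 7 = 63

63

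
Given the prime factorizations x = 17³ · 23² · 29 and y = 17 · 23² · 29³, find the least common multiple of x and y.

max exponent per prime: 17³ · 23² · 29³ = 63386450053

63386450053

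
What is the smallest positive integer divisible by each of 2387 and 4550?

gcd first: 4550 = 1·2387 + 2163; 2387 = 1·2163 + 224; 2163 = 9·224 + 147; 224 = 1·147 + 77; 147 = 1·77 + 70; 77 = 1·70 + 7; 70 = 10·7 + 0 → gcd = 7
lcm = 2387·4550/gcd = 10860850/7 = 1551550

1551550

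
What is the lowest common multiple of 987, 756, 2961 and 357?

604044

987 = 3 · 7 · 47; 756 = 2² · 3³ · 7; 2961 = 3² · 7 · 47; 357 = 3 · 7 · 17
lcm takes max exponent of each prime: 2² · 3³ · 7 · 17 · 47 = 604044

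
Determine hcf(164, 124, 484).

gcd(164, 124): 164 = 1·124 + 40; 124 = 3·40 + 4; 40 = 10·4 + 0 → 4
gcd(4, 484): 484 = 121·4 + 0 → 4

4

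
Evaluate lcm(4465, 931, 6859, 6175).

5133790025

lcm(4465, 931) = 4465·931/gcd = 4156915/19 = 218785
lcm(218785, 6859) = 218785·6859/gcd = 1500646315/19 = 78981385
lcm(78981385, 6175) = 78981385·6175/gcd = 487710052375/95 = 5133790025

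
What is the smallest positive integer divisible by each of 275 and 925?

10175

275 = 5² · 11; 925 = 5² · 37
max exponents: 5² · 11 · 37 = 10175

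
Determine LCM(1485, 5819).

gcd first: 5819 = 3·1485 + 1364; 1485 = 1·1364 + 121; 1364 = 11·121 + 33; 121 = 3·33 + 22; 33 = 1·22 + 11; 22 = 2·11 + 0 → gcd = 11
lcm = 1485·5819/gcd = 8641215/11 = 785565

785565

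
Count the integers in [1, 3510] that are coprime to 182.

1388

Prime factors of 182: 2, 7, 13. Count integers ≤ 3510 divisible by none of them.
By inclusion–exclusion: 3510 − ⌊3510/2⌋ − ⌊3510/7⌋ − ⌊3510/13⌋ + ⌊3510/14⌋ + ⌊3510/26⌋ + ⌊3510/91⌋ − ⌊3510/182⌋ = 1388.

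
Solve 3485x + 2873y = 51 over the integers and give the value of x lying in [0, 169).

155

Euclid: 3485 = 1·2873 + 612; 2873 = 4·612 + 425; 612 = 1·425 + 187; 425 = 2·187 + 51; 187 = 3·51 + 34; 51 = 1·34 + 17; 34 = 2·17 + 0 → gcd = 17; 51 = 17·3.
Back-substitution yields 3485·(-61) + 2873·(74) = 17, so one solution is x = -61·3 = -183, y = 74·3 = 222.
Solutions in x differ by 2873/17 = 169; the one in [0, 169) is -183 mod 169 = 155.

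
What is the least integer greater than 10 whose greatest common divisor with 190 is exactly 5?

Multiples of 5 above 10: 5·3, 5·4, … . Need the cofactor coprime to 190/5 = 38.
Checking s = 3, 4, … the first with gcd(s, 38) = 1 is s = 3, giving 15.

15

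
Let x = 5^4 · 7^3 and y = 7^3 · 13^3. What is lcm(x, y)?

max exponent per prime: 5^4 · 7^3 · 13^3 = 470981875

470981875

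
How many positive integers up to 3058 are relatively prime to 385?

385 = 5·7·11. Inclusion–exclusion on these primes:
3058 − ⌊3058/5⌋ − ⌊3058/7⌋ − ⌊3058/11⌋ + ⌊3058/35⌋ + ⌊3058/55⌋ + ⌊3058/77⌋ − ⌊3058/385⌋ = 1907

1907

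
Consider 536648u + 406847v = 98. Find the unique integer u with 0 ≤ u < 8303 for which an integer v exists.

7510

gcd(536648, 406847) = 49 (Euclid: 536648 = 1·406847 + 129801; 406847 = 3·129801 + 17444; 129801 = 7·17444 + 7693; 17444 = 2·7693 + 2058; 7693 = 3·2058 + 1519; 2058 = 1·1519 + 539; 1519 = 2·539 + 441; 539 = 1·441 + 98; 441 = 4·98 + 49; 98 = 2·49 + 0), and 49 | 98.
Extended Euclid: 536648·(3755) + 406847·(-4953) = 49. Scale by 2: u₀ = 7510.
General solution u = u₀ + 8303t; reducing mod 8303 gives u = 7510 (and v = -9906).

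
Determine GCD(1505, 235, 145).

gcd(1505, 235): 1505 = 6·235 + 95; 235 = 2·95 + 45; 95 = 2·45 + 5; 45 = 9·5 + 0 → 5
gcd(5, 145): 145 = 29·5 + 0 → 5

5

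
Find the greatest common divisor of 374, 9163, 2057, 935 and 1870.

gcd(374, 9163): 9163 = 24·374 + 187; 374 = 2·187 + 0 → 187
gcd(187, 2057): 2057 = 11·187 + 0 → 187
gcd(187, 935): 935 = 5·187 + 0 → 187
gcd(187, 1870): 1870 = 10·187 + 0 → 187

187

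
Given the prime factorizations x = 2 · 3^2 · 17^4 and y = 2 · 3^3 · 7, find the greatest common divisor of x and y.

18

min exponent per shared prime: 2 · 3^2 = 18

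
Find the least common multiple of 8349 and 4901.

gcd first: 8349 = 1·4901 + 3448; 4901 = 1·3448 + 1453; 3448 = 2·1453 + 542; 1453 = 2·542 + 369; 542 = 1·369 + 173; 369 = 2·173 + 23; 173 = 7·23 + 12; 23 = 1·12 + 11; 12 = 1·11 + 1; 11 = 11·1 + 0 → gcd = 1
lcm = 8349·4901/gcd = 40918449/1 = 40918449

40918449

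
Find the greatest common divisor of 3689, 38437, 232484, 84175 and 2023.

gcd(3689, 38437): 38437 = 10·3689 + 1547; 3689 = 2·1547 + 595; 1547 = 2·595 + 357; 595 = 1·357 + 238; 357 = 1·238 + 119; 238 = 2·119 + 0 → 119
gcd(119, 232484): 232484 = 1953·119 + 77; 119 = 1·77 + 42; 77 = 1·42 + 35; 42 = 1·35 + 7; 35 = 5·7 + 0 → 7
gcd(7, 84175): 84175 = 12025·7 + 0 → 7
gcd(7, 2023): 2023 = 289·7 + 0 → 7

7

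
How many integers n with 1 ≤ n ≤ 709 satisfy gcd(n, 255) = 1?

Prime factors of 255: 3, 5, 17. Count integers ≤ 709 divisible by none of them.
By inclusion–exclusion: 709 − ⌊709/3⌋ − ⌊709/5⌋ − ⌊709/17⌋ + ⌊709/15⌋ + ⌊709/51⌋ + ⌊709/85⌋ − ⌊709/255⌋ = 357.

357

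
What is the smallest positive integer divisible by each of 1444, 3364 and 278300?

lcm(1444, 3364) = 1444·3364/gcd = 4857616/4 = 1214404
lcm(1214404, 278300) = 1214404·278300/gcd = 337968633200/4 = 84492158300

84492158300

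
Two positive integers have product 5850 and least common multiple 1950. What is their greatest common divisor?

3

From gcd × lcm = mn: gcd = 5850 / 1950 = 3.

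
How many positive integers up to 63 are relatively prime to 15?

34

Prime factors of 15: 3, 5. Count integers ≤ 63 divisible by none of them.
By inclusion–exclusion: 63 − ⌊63/3⌋ − ⌊63/5⌋ + ⌊63/15⌋ = 34.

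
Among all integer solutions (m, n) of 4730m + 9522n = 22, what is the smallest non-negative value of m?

2303

gcd(4730, 9522) = 2 (Euclid: 9522 = 2·4730 + 62; 4730 = 76·62 + 18; 62 = 3·18 + 8; 18 = 2·8 + 2; 8 = 4·2 + 0), and 2 | 22.
Extended Euclid: 4730·(1075) + 9522·(-534) = 2. Scale by 11: m₀ = 11825.
General solution m = m₀ + 4761t; reducing mod 4761 gives m = 2303 (and n = -1144).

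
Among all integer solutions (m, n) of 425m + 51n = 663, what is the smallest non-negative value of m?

gcd(425, 51) = 17 (Euclid: 425 = 8·51 + 17; 51 = 3·17 + 0), and 17 | 663.
Extended Euclid: 425·(1) + 51·(-8) = 17. Scale by 39: m₀ = 39.
General solution m = m₀ + 3t; reducing mod 3 gives m = 0 (and n = 13).

0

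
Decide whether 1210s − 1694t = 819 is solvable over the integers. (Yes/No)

No

gcd(1210, 1694): 1694 = 1·1210 + 484; 1210 = 2·484 + 242; 484 = 2·242 + 0 → 242
242 does not divide 819, so a solution does not exist.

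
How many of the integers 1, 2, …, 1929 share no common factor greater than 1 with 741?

Prime factors of 741: 3, 13, 19. Count integers ≤ 1929 divisible by none of them.
By inclusion–exclusion: 1929 − ⌊1929/3⌋ − ⌊1929/13⌋ − ⌊1929/19⌋ + ⌊1929/39⌋ + ⌊1929/57⌋ + ⌊1929/247⌋ − ⌊1929/741⌋ = 1124.

1124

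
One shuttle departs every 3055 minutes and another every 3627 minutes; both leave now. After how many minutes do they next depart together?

3055 = 5 · 13 · 47; 3627 = 3² · 13 · 31
max exponents: 3² · 5 · 13 · 31 · 47 = 852345

852345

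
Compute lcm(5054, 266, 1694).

5054 = 2 · 7 · 19²; 266 = 2 · 7 · 19; 1694 = 2 · 7 · 11²
lcm takes max exponent of each prime: 2 · 7 · 11² · 19² = 611534

611534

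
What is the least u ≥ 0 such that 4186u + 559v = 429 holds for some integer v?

Reduce mod 559: 4186u ≡ 429 (mod 559). With g = gcd(4186, 559) = 13 dividing 429, divide through: 322u ≡ 33 (mod 43).
Since gcd(322, 43) = 1, u ≡ 33·(322)⁻¹ ≡ 20 (mod 43). Smallest non-negative: 20.

20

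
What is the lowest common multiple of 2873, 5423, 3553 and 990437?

34983225277

2873 = 13² · 17; 5423 = 11 · 17 · 29; 3553 = 11 · 17 · 19; 990437 = 7² · 17 · 29 · 41
lcm takes max exponent of each prime: 7² · 11 · 13² · 17 · 19 · 29 · 41 = 34983225277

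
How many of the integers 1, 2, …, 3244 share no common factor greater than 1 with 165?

Prime factors of 165: 3, 5, 11. Count integers ≤ 3244 divisible by none of them.
By inclusion–exclusion: 3244 − ⌊3244/3⌋ − ⌊3244/5⌋ − ⌊3244/11⌋ + ⌊3244/15⌋ + ⌊3244/33⌋ + ⌊3244/55⌋ − ⌊3244/165⌋ = 1574.

1574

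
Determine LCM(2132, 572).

gcd first: 2132 = 3·572 + 416; 572 = 1·416 + 156; 416 = 2·156 + 104; 156 = 1·104 + 52; 104 = 2·52 + 0 → gcd = 52
lcm = 2132·572/gcd = 1219504/52 = 23452

23452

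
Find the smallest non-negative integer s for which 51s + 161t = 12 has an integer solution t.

76

Reduce mod 161: 51s ≡ 12 (mod 161). With g = gcd(51, 161) = 1 dividing 12, divide through: 51s ≡ 12 (mod 161).
Since gcd(51, 161) = 1, s ≡ 12·(51)⁻¹ ≡ 76 (mod 161). Smallest non-negative: 76.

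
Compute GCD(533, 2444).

Euclid: 2444 = 4·533 + 312; 533 = 1·312 + 221; 312 = 1·221 + 91; 221 = 2·91 + 39; 91 = 2·39 + 13; 39 = 3·13 + 0. Last nonzero remainder: 13.

13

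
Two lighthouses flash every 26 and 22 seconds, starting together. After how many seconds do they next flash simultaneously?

286

gcd first: 26 = 1·22 + 4; 22 = 5·4 + 2; 4 = 2·2 + 0 → gcd = 2
lcm = 26·22/gcd = 572/2 = 286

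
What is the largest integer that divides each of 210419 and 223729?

121

Euclid: 223729 = 1·210419 + 13310; 210419 = 15·13310 + 10769; 13310 = 1·10769 + 2541; 10769 = 4·2541 + 605; 2541 = 4·605 + 121; 605 = 5·121 + 0. Last nonzero remainder: 121.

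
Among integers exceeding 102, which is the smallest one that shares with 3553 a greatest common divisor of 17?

119

3553 = 17·209. Any m with gcd(m, 3553) = 17 is a multiple of 17, say 17s, with s coprime to 209.
Need s > 102/17, so s ≥ 7. First s ≥ 7 with gcd(s, 209) = 1 is s = 7. Thus m = 17·7 = 119.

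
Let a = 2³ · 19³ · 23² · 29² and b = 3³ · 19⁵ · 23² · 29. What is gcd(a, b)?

105223919

min exponent per shared prime: 19³ · 23² · 29 = 105223919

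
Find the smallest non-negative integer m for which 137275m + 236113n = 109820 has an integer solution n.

gcd(137275, 236113) = 5491 (Euclid: 236113 = 1·137275 + 98838; 137275 = 1·98838 + 38437; 98838 = 2·38437 + 21964; 38437 = 1·21964 + 16473; 21964 = 1·16473 + 5491; 16473 = 3·5491 + 0), and 5491 | 109820.
Extended Euclid: 137275·(-12) + 236113·(7) = 5491. Scale by 20: m₀ = -240.
General solution m = m₀ + 43t; reducing mod 43 gives m = 18 (and n = -10).

18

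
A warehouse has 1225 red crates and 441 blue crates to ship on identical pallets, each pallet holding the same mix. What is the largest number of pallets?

49

1225 = 5² · 7²
441 = 3² · 7²
Common: 7² = 49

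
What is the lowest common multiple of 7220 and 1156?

gcd first: 7220 = 6·1156 + 284; 1156 = 4·284 + 20; 284 = 14·20 + 4; 20 = 5·4 + 0 → gcd = 4
lcm = 7220·1156/gcd = 8346320/4 = 2086580

2086580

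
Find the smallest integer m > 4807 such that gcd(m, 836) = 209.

5225

gcd(m, 836) = 209 forces 209 | m; write m = 209s. Then gcd(209s, 209·4) = 209·gcd(s, 4), so need gcd(s, 4) = 1.
209s > 4807 gives s ≥ 24. The least s ≥ 24 coprime to 4 is 25, so m = 209·25 = 5225.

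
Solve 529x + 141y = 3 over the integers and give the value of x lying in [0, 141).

gcd(529, 141) = 1 (Euclid: 529 = 3·141 + 106; 141 = 1·106 + 35; 106 = 3·35 + 1; 35 = 35·1 + 0), and 1 | 3.
Extended Euclid: 529·(4) + 141·(-15) = 1. Scale by 3: x₀ = 12.
General solution x = x₀ + 141t; reducing mod 141 gives x = 12 (and y = -45).

12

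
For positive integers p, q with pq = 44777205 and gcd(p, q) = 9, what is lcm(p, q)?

For any two positive integers, gcd × lcm equals their product. Hence lcm = 44777205 / 9 = 4975245.

4975245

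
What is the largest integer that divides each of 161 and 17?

161 = 7 · 23
17 = 17
Common: 1 = 1

1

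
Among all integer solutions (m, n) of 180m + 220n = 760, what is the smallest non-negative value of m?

3

Reduce mod 220: 180m ≡ 760 (mod 220). With g = gcd(180, 220) = 20 dividing 760, divide through: 9m ≡ 38 (mod 11).
Since gcd(9, 11) = 1, m ≡ 38·(9)⁻¹ ≡ 3 (mod 11). Smallest non-negative: 3.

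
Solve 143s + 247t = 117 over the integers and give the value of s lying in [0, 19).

gcd(143, 247) = 13 (Euclid: 247 = 1·143 + 104; 143 = 1·104 + 39; 104 = 2·39 + 26; 39 = 1·26 + 13; 26 = 2·13 + 0), and 13 | 117.
Extended Euclid: 143·(7) + 247·(-4) = 13. Scale by 9: s₀ = 63.
General solution s = s₀ + 19k; reducing mod 19 gives s = 6 (and t = -3).

6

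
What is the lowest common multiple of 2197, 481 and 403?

2197 = 13³; 481 = 13 · 37; 403 = 13 · 31
lcm takes max exponent of each prime: 13³ · 31 · 37 = 2519959

2519959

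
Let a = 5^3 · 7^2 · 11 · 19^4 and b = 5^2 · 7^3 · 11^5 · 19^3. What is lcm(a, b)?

899874536031625

max exponent per prime: 5^3 · 7^3 · 11^5 · 19^4 = 899874536031625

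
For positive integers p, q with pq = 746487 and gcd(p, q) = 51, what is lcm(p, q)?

Since gcd(p,q)·lcm(p,q) = pq, lcm = 746487/51 = 14637.

14637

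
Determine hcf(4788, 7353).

171

4788 = 2² · 3² · 7 · 19
7353 = 3² · 19 · 43
Common: 3² · 19 = 171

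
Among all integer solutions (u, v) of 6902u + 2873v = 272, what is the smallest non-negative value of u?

40

Euclid: 6902 = 2·2873 + 1156; 2873 = 2·1156 + 561; 1156 = 2·561 + 34; 561 = 16·34 + 17; 34 = 2·17 + 0 → gcd = 17; 272 = 17·16.
Back-substitution yields 6902·(-82) + 2873·(197) = 17, so one solution is u = -82·16 = -1312, v = 197·16 = 3152.
Solutions in u differ by 2873/17 = 169; the one in [0, 169) is -1312 mod 169 = 40.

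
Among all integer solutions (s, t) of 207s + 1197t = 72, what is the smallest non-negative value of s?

Euclid: 1197 = 5·207 + 162; 207 = 1·162 + 45; 162 = 3·45 + 27; 45 = 1·27 + 18; 27 = 1·18 + 9; 18 = 2·9 + 0 → gcd = 9; 72 = 9·8.
Back-substitution yields 207·(-52) + 1197·(9) = 9, so one solution is s = -52·8 = -416, t = 9·8 = 72.
Solutions in s differ by 1197/9 = 133; the one in [0, 133) is -416 mod 133 = 116.

116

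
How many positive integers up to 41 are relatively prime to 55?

Prime factors of 55: 5, 11. Count integers ≤ 41 divisible by none of them.
By inclusion–exclusion: 41 − ⌊41/5⌋ − ⌊41/11⌋ + ⌊41/55⌋ = 30.

30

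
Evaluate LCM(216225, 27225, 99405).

216225 = 3² · 5² · 31²; 27225 = 3² · 5² · 11²; 99405 = 3² · 5 · 47²
lcm takes max exponent of each prime: 3² · 5² · 11² · 31² · 47² = 57794564025

57794564025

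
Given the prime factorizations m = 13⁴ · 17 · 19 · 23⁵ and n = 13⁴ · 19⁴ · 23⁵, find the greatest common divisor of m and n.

min exponent per shared prime: 13⁴ · 19 · 23⁵ = 3492739456037

3492739456037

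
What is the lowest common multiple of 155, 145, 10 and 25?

44950

155 = 5 · 31; 145 = 5 · 29; 10 = 2 · 5; 25 = 5²
lcm takes max exponent of each prime: 2 · 5² · 29 · 31 = 44950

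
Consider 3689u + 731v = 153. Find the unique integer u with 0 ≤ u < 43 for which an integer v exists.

gcd(3689, 731) = 17 (Euclid: 3689 = 5·731 + 34; 731 = 21·34 + 17; 34 = 2·17 + 0), and 17 | 153.
Extended Euclid: 3689·(-21) + 731·(106) = 17. Scale by 9: u₀ = -189.
General solution u = u₀ + 43t; reducing mod 43 gives u = 26 (and v = -131).

26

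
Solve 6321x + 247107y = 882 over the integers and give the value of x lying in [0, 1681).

Euclid: 247107 = 39·6321 + 588; 6321 = 10·588 + 441; 588 = 1·441 + 147; 441 = 3·147 + 0 → gcd = 147; 882 = 147·6.
Back-substitution yields 6321·(-430) + 247107·(11) = 147, so one solution is x = -430·6 = -2580, y = 11·6 = 66.
Solutions in x differ by 247107/147 = 1681; the one in [0, 1681) is -2580 mod 1681 = 782.

782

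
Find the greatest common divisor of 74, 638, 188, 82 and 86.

gcd(74, 638): 638 = 8·74 + 46; 74 = 1·46 + 28; 46 = 1·28 + 18; 28 = 1·18 + 10; 18 = 1·10 + 8; 10 = 1·8 + 2; 8 = 4·2 + 0 → 2
gcd(2, 188): 188 = 94·2 + 0 → 2
gcd(2, 82): 82 = 41·2 + 0 → 2
gcd(2, 86): 86 = 43·2 + 0 → 2

2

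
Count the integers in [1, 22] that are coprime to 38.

10

38 = 2·19. Inclusion–exclusion on these primes:
22 − ⌊22/2⌋ − ⌊22/19⌋ + ⌊22/38⌋ = 10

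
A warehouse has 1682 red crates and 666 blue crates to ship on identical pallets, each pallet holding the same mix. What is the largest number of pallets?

1682 = 2 · 29²
666 = 2 · 3² · 37
Common: 2 = 2

2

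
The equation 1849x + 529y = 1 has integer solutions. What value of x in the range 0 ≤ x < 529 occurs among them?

317

gcd(1849, 529) = 1 (Euclid: 1849 = 3·529 + 262; 529 = 2·262 + 5; 262 = 52·5 + 2; 5 = 2·2 + 1; 2 = 2·1 + 0), and 1 | 1.
Extended Euclid: 1849·(-212) + 529·(741) = 1. Scale by 1: x₀ = -212.
General solution x = x₀ + 529t; reducing mod 529 gives x = 317 (and y = -1108).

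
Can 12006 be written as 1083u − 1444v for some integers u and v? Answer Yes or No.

No

gcd(1083, 1444): 1444 = 1·1083 + 361; 1083 = 3·361 + 0 → 361
361 does not divide 12006, so a solution does not exist.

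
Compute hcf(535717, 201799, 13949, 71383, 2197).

13

535717 = 7² · 13 · 29²; 201799 = 13 · 19² · 43; 13949 = 13 · 29 · 37; 71383 = 13 · 17² · 19; 2197 = 13³
gcd takes min exponent of each prime: 13 = 13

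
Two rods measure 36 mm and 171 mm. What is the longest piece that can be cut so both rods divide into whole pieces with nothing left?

36 = 2² · 3²
171 = 3² · 19
Common: 3² = 9

9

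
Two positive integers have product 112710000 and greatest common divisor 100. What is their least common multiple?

1127100

gcd·lcm = product, so lcm = 112710000/100 = 1127100.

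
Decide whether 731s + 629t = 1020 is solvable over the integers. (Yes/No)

Yes

gcd(731, 629): 731 = 1·629 + 102; 629 = 6·102 + 17; 102 = 6·17 + 0 → 17
17 divides 1020, so a solution exists.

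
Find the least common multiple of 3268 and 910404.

3268 = 2² · 19 · 43; 910404 = 2² · 3² · 11³ · 19
max exponents: 2² · 3² · 11³ · 19 · 43 = 39147372

39147372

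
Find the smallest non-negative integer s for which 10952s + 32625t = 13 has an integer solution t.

31919

gcd(10952, 32625) = 1 (Euclid: 32625 = 2·10952 + 10721; 10952 = 1·10721 + 231; 10721 = 46·231 + 95; 231 = 2·95 + 41; 95 = 2·41 + 13; 41 = 3·13 + 2; 13 = 6·2 + 1; 2 = 2·1 + 0), and 1 | 13.
Extended Euclid: 10952·(-15112) + 32625·(5073) = 1. Scale by 13: s₀ = -196456.
General solution s = s₀ + 32625k; reducing mod 32625 gives s = 31919 (and t = -10715).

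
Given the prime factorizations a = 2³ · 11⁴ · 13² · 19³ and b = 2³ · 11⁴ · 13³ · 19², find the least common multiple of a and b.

max exponent per prime: 2³ · 11⁴ · 13³ · 19³ = 1765027951544

1765027951544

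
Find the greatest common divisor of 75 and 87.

75 = 3 · 5²
87 = 3 · 29
Common: 3 = 3

3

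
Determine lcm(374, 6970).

374 = 2 · 11 · 17; 6970 = 2 · 5 · 17 · 41
max exponents: 2 · 5 · 11 · 17 · 41 = 76670

76670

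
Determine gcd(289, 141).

1

Euclid: 289 = 2·141 + 7; 141 = 20·7 + 1; 7 = 7·1 + 0. Last nonzero remainder: 1.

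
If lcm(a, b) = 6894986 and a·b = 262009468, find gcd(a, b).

From gcd × lcm = ab: gcd = 262009468 / 6894986 = 38.

38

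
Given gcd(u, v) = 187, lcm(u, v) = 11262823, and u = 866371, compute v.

2431

u·v = gcd·lcm = 187·11262823 = 2106147901, so v = 2106147901/866371 = 2431.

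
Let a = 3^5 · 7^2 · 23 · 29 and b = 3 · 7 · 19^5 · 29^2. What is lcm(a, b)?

570287943468999

max exponent per prime: 3^5 · 7^2 · 19^5 · 23 · 29^2 = 570287943468999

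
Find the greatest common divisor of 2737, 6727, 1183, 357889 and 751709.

gcd(2737, 6727): 6727 = 2·2737 + 1253; 2737 = 2·1253 + 231; 1253 = 5·231 + 98; 231 = 2·98 + 35; 98 = 2·35 + 28; 35 = 1·28 + 7; 28 = 4·7 + 0 → 7
gcd(7, 1183): 1183 = 169·7 + 0 → 7
gcd(7, 357889): 357889 = 51127·7 + 0 → 7
gcd(7, 751709): 751709 = 107387·7 + 0 → 7

7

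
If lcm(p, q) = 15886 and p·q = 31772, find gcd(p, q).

2

gcd·lcm = product, so gcd = 31772/15886 = 2.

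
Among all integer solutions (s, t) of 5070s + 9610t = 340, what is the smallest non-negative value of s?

237

Euclid: 9610 = 1·5070 + 4540; 5070 = 1·4540 + 530; 4540 = 8·530 + 300; 530 = 1·300 + 230; 300 = 1·230 + 70; 230 = 3·70 + 20; 70 = 3·20 + 10; 20 = 2·10 + 0 → gcd = 10; 340 = 10·34.
Back-substitution yields 5070·(-417) + 9610·(220) = 10, so one solution is s = -417·34 = -14178, t = 220·34 = 7480.
Solutions in s differ by 9610/10 = 961; the one in [0, 961) is -14178 mod 961 = 237.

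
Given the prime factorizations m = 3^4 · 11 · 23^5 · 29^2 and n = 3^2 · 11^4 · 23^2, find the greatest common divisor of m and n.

52371

min exponent per shared prime: 3^2 · 11 · 23^2 = 52371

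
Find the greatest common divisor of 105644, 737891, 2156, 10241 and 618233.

105644 = 2² · 7⁴ · 11; 737891 = 7² · 11 · 37²; 2156 = 2² · 7² · 11; 10241 = 7² · 11 · 19; 618233 = 7² · 11 · 31 · 37
gcd takes min exponent of each prime: 7² · 11 = 539

539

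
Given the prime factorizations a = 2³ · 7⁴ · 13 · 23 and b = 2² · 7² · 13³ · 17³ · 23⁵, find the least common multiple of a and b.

1334437224387724184

max exponent per prime: 2³ · 7⁴ · 13³ · 17³ · 23⁵ = 1334437224387724184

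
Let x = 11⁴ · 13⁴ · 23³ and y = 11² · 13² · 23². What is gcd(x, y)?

min exponent per shared prime: 11² · 13² · 23² = 10817521

10817521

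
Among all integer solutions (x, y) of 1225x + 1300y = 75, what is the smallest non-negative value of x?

Reduce mod 1300: 1225x ≡ 75 (mod 1300). With g = gcd(1225, 1300) = 25 dividing 75, divide through: 49x ≡ 3 (mod 52).
Since gcd(49, 52) = 1, x ≡ 3·(49)⁻¹ ≡ 51 (mod 52). Smallest non-negative: 51.

51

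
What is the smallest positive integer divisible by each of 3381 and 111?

125097

3381 = 3 · 7² · 23; 111 = 3 · 37
max exponents: 3 · 7² · 23 · 37 = 125097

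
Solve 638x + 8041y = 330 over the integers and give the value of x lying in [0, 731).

303

Reduce mod 8041: 638x ≡ 330 (mod 8041). With g = gcd(638, 8041) = 11 dividing 330, divide through: 58x ≡ 30 (mod 731).
Since gcd(58, 731) = 1, x ≡ 30·(58)⁻¹ ≡ 303 (mod 731). Smallest non-negative: 303.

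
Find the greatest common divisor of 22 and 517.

11

Euclid: 517 = 23·22 + 11; 22 = 2·11 + 0. Last nonzero remainder: 11.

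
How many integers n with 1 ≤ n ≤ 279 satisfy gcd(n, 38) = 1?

38 = 2·19. Inclusion–exclusion on these primes:
279 − ⌊279/2⌋ − ⌊279/19⌋ + ⌊279/38⌋ = 133

133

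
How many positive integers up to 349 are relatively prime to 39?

Prime factors of 39: 3, 13. Count integers ≤ 349 divisible by none of them.
By inclusion–exclusion: 349 − ⌊349/3⌋ − ⌊349/13⌋ + ⌊349/39⌋ = 215.

215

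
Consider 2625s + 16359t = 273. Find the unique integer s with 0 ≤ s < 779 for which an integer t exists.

Reduce mod 16359: 2625s ≡ 273 (mod 16359). With g = gcd(2625, 16359) = 21 dividing 273, divide through: 125s ≡ 13 (mod 779).
Since gcd(125, 779) = 1, s ≡ 13·(125)⁻¹ ≡ 642 (mod 779). Smallest non-negative: 642.

642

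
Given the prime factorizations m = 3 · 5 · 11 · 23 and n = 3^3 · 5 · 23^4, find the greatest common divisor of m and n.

min exponent per shared prime: 3 · 5 · 23 = 345

345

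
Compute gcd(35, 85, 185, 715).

gcd(35, 85): 85 = 2·35 + 15; 35 = 2·15 + 5; 15 = 3·5 + 0 → 5
gcd(5, 185): 185 = 37·5 + 0 → 5
gcd(5, 715): 715 = 143·5 + 0 → 5

5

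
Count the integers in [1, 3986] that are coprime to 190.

Prime factors of 190: 2, 5, 19. Count integers ≤ 3986 divisible by none of them.
By inclusion–exclusion: 3986 − ⌊3986/2⌋ − ⌊3986/5⌋ − ⌊3986/19⌋ + ⌊3986/10⌋ + ⌊3986/38⌋ + ⌊3986/95⌋ − ⌊3986/190⌋ = 1510.

1510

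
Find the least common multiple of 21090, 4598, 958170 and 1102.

124402085610

lcm(21090, 4598) = 21090·4598/gcd = 96971820/38 = 2551890
lcm(2551890, 958170) = 2551890·958170/gcd = 2445144441300/570 = 4289727090
lcm(4289727090, 1102) = 4289727090·1102/gcd = 4727279253180/38 = 124402085610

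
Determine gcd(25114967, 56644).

289

Euclid: 25114967 = 443·56644 + 21675; 56644 = 2·21675 + 13294; 21675 = 1·13294 + 8381; 13294 = 1·8381 + 4913; 8381 = 1·4913 + 3468; 4913 = 1·3468 + 1445; 3468 = 2·1445 + 578; 1445 = 2·578 + 289; 578 = 2·289 + 0. Last nonzero remainder: 289.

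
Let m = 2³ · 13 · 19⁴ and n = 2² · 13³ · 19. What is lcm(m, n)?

max exponent per prime: 2³ · 13³ · 19⁴ = 2290521896

2290521896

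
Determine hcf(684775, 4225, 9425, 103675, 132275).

325

gcd(684775, 4225): 684775 = 162·4225 + 325; 4225 = 13·325 + 0 → 325
gcd(325, 9425): 9425 = 29·325 + 0 → 325
gcd(325, 103675): 103675 = 319·325 + 0 → 325
gcd(325, 132275): 132275 = 407·325 + 0 → 325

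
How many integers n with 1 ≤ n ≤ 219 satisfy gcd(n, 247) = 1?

192

Prime factors of 247: 13, 19. Count integers ≤ 219 divisible by none of them.
By inclusion–exclusion: 219 − ⌊219/13⌋ − ⌊219/19⌋ + ⌊219/247⌋ = 192.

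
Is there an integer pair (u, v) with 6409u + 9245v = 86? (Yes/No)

By Bézout, 6409u + 9245v = 86 has integer solutions iff gcd(6409, 9245) | 86.
Euclid: 9245 = 1·6409 + 2836; 6409 = 2·2836 + 737; 2836 = 3·737 + 625; 737 = 1·625 + 112; 625 = 5·112 + 65; 112 = 1·65 + 47; 65 = 1·47 + 18; 47 = 2·18 + 11; 18 = 1·11 + 7; 11 = 1·7 + 4; 7 = 1·4 + 3; 4 = 1·3 + 1; 3 = 3·1 + 0. gcd = 1; 86 mod 1 = 0. Yes.

Yes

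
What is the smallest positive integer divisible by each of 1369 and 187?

256003

1369 = 37²; 187 = 11 · 17
max exponents: 11 · 17 · 37² = 256003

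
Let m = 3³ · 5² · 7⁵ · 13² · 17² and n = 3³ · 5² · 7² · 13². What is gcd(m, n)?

5589675

min exponent per shared prime: 3³ · 5² · 7² · 13² = 5589675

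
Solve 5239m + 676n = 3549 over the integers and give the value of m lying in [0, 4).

Euclid: 5239 = 7·676 + 507; 676 = 1·507 + 169; 507 = 3·169 + 0 → gcd = 169; 3549 = 169·21.
Back-substitution yields 5239·(-1) + 676·(8) = 169, so one solution is m = -1·21 = -21, n = 8·21 = 168.
Solutions in m differ by 676/169 = 4; the one in [0, 4) is -21 mod 4 = 3.

3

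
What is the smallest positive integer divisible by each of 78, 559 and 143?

78 = 2 · 3 · 13; 559 = 13 · 43; 143 = 11 · 13
lcm takes max exponent of each prime: 2 · 3 · 11 · 13 · 43 = 36894

36894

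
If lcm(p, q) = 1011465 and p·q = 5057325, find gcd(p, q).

5

gcd·lcm = product, so gcd = 5057325/1011465 = 5.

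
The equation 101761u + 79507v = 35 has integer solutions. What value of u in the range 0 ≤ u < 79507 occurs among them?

Euclid: 101761 = 1·79507 + 22254; 79507 = 3·22254 + 12745; 22254 = 1·12745 + 9509; 12745 = 1·9509 + 3236; 9509 = 2·3236 + 3037; 3236 = 1·3037 + 199; 3037 = 15·199 + 52; 199 = 3·52 + 43; 52 = 1·43 + 9; 43 = 4·9 + 7; 9 = 1·7 + 2; 7 = 3·2 + 1; 2 = 2·1 + 0 → gcd = 1; 35 = 1·35.
Back-substitution yields 101761·(-35159) + 79507·(45000) = 1, so one solution is u = -35159·35 = -1230565, v = 45000·35 = 1575000.
Solutions in u differ by 79507/1 = 79507; the one in [0, 79507) is -1230565 mod 79507 = 41547.

41547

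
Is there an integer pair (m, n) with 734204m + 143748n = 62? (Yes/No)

No

By Bézout, 734204m + 143748n = 62 has integer solutions iff gcd(734204, 143748) | 62.
Euclid: 734204 = 5·143748 + 15464; 143748 = 9·15464 + 4572; 15464 = 3·4572 + 1748; 4572 = 2·1748 + 1076; 1748 = 1·1076 + 672; 1076 = 1·672 + 404; 672 = 1·404 + 268; 404 = 1·268 + 136; 268 = 1·136 + 132; 136 = 1·132 + 4; 132 = 33·4 + 0. gcd = 4; 62 mod 4 = 2. No.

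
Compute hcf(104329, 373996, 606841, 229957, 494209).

361

104329 = 17² · 19²; 373996 = 2² · 7 · 19² · 37; 606841 = 19² · 41²; 229957 = 7² · 13 · 19²; 494209 = 19² · 37²
gcd takes min exponent of each prime: 19² = 361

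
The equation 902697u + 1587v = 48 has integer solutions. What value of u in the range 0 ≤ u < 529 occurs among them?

Reduce mod 1587: 902697u ≡ 48 (mod 1587). With g = gcd(902697, 1587) = 3 dividing 48, divide through: 300899u ≡ 16 (mod 529).
Since gcd(300899, 529) = 1, u ≡ 16·(300899)⁻¹ ≡ 394 (mod 529). Smallest non-negative: 394.

394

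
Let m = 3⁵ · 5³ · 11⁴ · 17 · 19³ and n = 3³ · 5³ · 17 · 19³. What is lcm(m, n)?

51855729886125

max exponent per prime: 3⁵ · 5³ · 11⁴ · 17 · 19³ = 51855729886125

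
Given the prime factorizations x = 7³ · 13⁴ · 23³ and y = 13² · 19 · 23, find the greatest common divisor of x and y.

min exponent per shared prime: 13² · 23 = 3887

3887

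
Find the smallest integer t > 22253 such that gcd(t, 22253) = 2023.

22253 = 2023·11. Any t with gcd(t, 22253) = 2023 is a multiple of 2023, say 2023s, with s coprime to 11.
Need s > 22253/2023, so s ≥ 12. First s ≥ 12 with gcd(s, 11) = 1 is s = 12. Thus t = 2023·12 = 24276.

24276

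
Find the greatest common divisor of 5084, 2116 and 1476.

gcd(5084, 2116): 5084 = 2·2116 + 852; 2116 = 2·852 + 412; 852 = 2·412 + 28; 412 = 14·28 + 20; 28 = 1·20 + 8; 20 = 2·8 + 4; 8 = 2·4 + 0 → 4
gcd(4, 1476): 1476 = 369·4 + 0 → 4

4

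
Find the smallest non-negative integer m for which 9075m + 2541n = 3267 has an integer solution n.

4

Euclid: 9075 = 3·2541 + 1452; 2541 = 1·1452 + 1089; 1452 = 1·1089 + 363; 1089 = 3·363 + 0 → gcd = 363; 3267 = 363·9.
Back-substitution yields 9075·(2) + 2541·(-7) = 363, so one solution is m = 2·9 = 18, n = -7·9 = -63.
Solutions in m differ by 2541/363 = 7; the one in [0, 7) is 18 mod 7 = 4.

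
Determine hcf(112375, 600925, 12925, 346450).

112375 = 5³ · 29 · 31; 600925 = 5² · 13 · 43²; 12925 = 5² · 11 · 47; 346450 = 2 · 5² · 13² · 41
gcd takes min exponent of each prime: 5² = 25

25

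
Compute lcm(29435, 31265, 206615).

lcm(29435, 31265) = 29435·31265/gcd = 920285275/5 = 184057055
lcm(184057055, 206615) = 184057055·206615/gcd = 38028948418825/5 = 7605789683765

7605789683765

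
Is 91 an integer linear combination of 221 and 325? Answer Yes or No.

By Bézout, 221m − 325n = 91 has integer solutions iff gcd(221, 325) | 91.
Euclid: 325 = 1·221 + 104; 221 = 2·104 + 13; 104 = 8·13 + 0. gcd = 13; 91 mod 13 = 0. Yes.

Yes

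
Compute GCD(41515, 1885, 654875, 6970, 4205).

41515 = 5 · 19² · 23; 1885 = 5 · 13 · 29; 654875 = 5³ · 13² · 31; 6970 = 2 · 5 · 17 · 41; 4205 = 5 · 29²
gcd takes min exponent of each prime: 5 = 5

5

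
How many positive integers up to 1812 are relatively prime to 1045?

Prime factors of 1045: 5, 11, 19. Count integers ≤ 1812 divisible by none of them.
By inclusion–exclusion: 1812 − ⌊1812/5⌋ − ⌊1812/11⌋ − ⌊1812/19⌋ + ⌊1812/55⌋ + ⌊1812/95⌋ + ⌊1812/209⌋ − ⌊1812/1045⌋ = 1249.

1249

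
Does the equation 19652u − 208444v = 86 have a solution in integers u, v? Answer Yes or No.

No

By Bézout, 19652u − 208444v = 86 has integer solutions iff gcd(19652, 208444) | 86.
Euclid: 208444 = 10·19652 + 11924; 19652 = 1·11924 + 7728; 11924 = 1·7728 + 4196; 7728 = 1·4196 + 3532; 4196 = 1·3532 + 664; 3532 = 5·664 + 212; 664 = 3·212 + 28; 212 = 7·28 + 16; 28 = 1·16 + 12; 16 = 1·12 + 4; 12 = 3·4 + 0. gcd = 4; 86 mod 4 = 2. No.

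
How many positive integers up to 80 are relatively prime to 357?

43

Prime factors of 357: 3, 7, 17. Count integers ≤ 80 divisible by none of them.
By inclusion–exclusion: 80 − ⌊80/3⌋ − ⌊80/7⌋ − ⌊80/17⌋ + ⌊80/21⌋ + ⌊80/51⌋ + ⌊80/119⌋ − ⌊80/357⌋ = 43.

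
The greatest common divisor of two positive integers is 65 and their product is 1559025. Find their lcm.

23985

gcd·lcm = product, so lcm = 1559025/65 = 23985.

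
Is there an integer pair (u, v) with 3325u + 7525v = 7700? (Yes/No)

Yes

gcd(3325, 7525): 7525 = 2·3325 + 875; 3325 = 3·875 + 700; 875 = 1·700 + 175; 700 = 4·175 + 0 → 175
175 divides 7700, so a solution exists.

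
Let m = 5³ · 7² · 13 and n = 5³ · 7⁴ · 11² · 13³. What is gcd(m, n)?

min exponent per shared prime: 5³ · 7² · 13 = 79625

79625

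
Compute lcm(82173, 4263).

2383017

82173 = 3 · 7² · 13 · 43; 4263 = 3 · 7² · 29
max exponents: 3 · 7² · 13 · 29 · 43 = 2383017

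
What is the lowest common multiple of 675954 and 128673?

675954 = 2 · 3² · 17 · 47²; 128673 = 3² · 17 · 29²
max exponents: 2 · 3² · 17 · 29² · 47² = 568477314

568477314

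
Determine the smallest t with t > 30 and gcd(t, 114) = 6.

114 = 6·19. Any t with gcd(t, 114) = 6 is a multiple of 6, say 6s, with s coprime to 19.
Need s > 30/6, so s ≥ 6. First s ≥ 6 with gcd(s, 19) = 1 is s = 6. Thus t = 6·6 = 36.

36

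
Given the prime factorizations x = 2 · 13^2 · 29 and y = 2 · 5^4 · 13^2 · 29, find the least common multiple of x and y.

6126250

max exponent per prime: 2 · 5^4 · 13^2 · 29 = 6126250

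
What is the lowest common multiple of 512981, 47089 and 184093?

512981 = 7² · 19² · 29; 47089 = 7² · 31²; 184093 = 7² · 13 · 17²
lcm takes max exponent of each prime: 7² · 13 · 17² · 19² · 29 · 31² = 1852106101937

1852106101937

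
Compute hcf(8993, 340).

8993 = 17 · 23²
340 = 2² · 5 · 17
Common: 17 = 17

17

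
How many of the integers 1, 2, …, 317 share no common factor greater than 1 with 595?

205

Prime factors of 595: 5, 7, 17. Count integers ≤ 317 divisible by none of them.
By inclusion–exclusion: 317 − ⌊317/5⌋ − ⌊317/7⌋ − ⌊317/17⌋ + ⌊317/35⌋ + ⌊317/85⌋ + ⌊317/119⌋ − ⌊317/595⌋ = 205.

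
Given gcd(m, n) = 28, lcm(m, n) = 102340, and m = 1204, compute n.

Using mn = gcd(m,n)·lcm(m,n) = 28·102340 = 2865520, we get n = 2865520/1204 = 2380.

2380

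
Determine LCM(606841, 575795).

gcd first: 606841 = 1·575795 + 31046; 575795 = 18·31046 + 16967; 31046 = 1·16967 + 14079; 16967 = 1·14079 + 2888; 14079 = 4·2888 + 2527; 2888 = 1·2527 + 361; 2527 = 7·361 + 0 → gcd = 361
lcm = 606841·575795/gcd = 349416013595/361 = 967911395

967911395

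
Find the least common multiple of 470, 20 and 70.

470 = 2 · 5 · 47; 20 = 2² · 5; 70 = 2 · 5 · 7
lcm takes max exponent of each prime: 2² · 5 · 7 · 47 = 6580

6580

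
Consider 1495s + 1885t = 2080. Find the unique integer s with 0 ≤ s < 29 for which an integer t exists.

gcd(1495, 1885) = 65 (Euclid: 1885 = 1·1495 + 390; 1495 = 3·390 + 325; 390 = 1·325 + 65; 325 = 5·65 + 0), and 65 | 2080.
Extended Euclid: 1495·(-5) + 1885·(4) = 65. Scale by 32: s₀ = -160.
General solution s = s₀ + 29k; reducing mod 29 gives s = 14 (and t = -10).

14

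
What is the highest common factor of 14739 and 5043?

3

Euclid: 14739 = 2·5043 + 4653; 5043 = 1·4653 + 390; 4653 = 11·390 + 363; 390 = 1·363 + 27; 363 = 13·27 + 12; 27 = 2·12 + 3; 12 = 4·3 + 0. Last nonzero remainder: 3.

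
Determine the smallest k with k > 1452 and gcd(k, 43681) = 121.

1573

gcd(k, 43681) = 121 forces 121 | k; write k = 121s. Then gcd(121s, 121·361) = 121·gcd(s, 361), so need gcd(s, 361) = 1.
121s > 1452 gives s ≥ 13. The least s ≥ 13 coprime to 361 is 13, so k = 121·13 = 1573.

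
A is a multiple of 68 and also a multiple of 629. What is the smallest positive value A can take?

68 = 2² · 17; 629 = 17 · 37
max exponents: 2² · 17 · 37 = 2516

2516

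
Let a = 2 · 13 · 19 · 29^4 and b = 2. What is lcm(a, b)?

max exponent per prime: 2 · 13 · 19 · 29^4 = 349396814

349396814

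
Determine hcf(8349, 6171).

363

Euclid: 8349 = 1·6171 + 2178; 6171 = 2·2178 + 1815; 2178 = 1·1815 + 363; 1815 = 5·363 + 0. Last nonzero remainder: 363.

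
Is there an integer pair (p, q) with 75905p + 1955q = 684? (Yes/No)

No

By Bézout, 75905p + 1955q = 684 has integer solutions iff gcd(75905, 1955) | 684.
Euclid: 75905 = 38·1955 + 1615; 1955 = 1·1615 + 340; 1615 = 4·340 + 255; 340 = 1·255 + 85; 255 = 3·85 + 0. gcd = 85; 684 mod 85 = 4. No.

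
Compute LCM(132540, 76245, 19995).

132540 = 2² · 3 · 5 · 47²; 76245 = 3 · 5 · 13 · 17 · 23; 19995 = 3 · 5 · 31 · 43
lcm takes max exponent of each prime: 2² · 3 · 5 · 13 · 17 · 23 · 31 · 43 · 47² = 898043193060

898043193060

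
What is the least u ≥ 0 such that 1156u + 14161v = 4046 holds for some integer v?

gcd(1156, 14161) = 289 (Euclid: 14161 = 12·1156 + 289; 1156 = 4·289 + 0), and 289 | 4046.
Extended Euclid: 1156·(-12) + 14161·(1) = 289. Scale by 14: u₀ = -168.
General solution u = u₀ + 49t; reducing mod 49 gives u = 28 (and v = -2).

28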